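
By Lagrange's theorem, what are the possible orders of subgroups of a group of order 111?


Lagrange's theorem: |H| divides |G|
|G| = 111
Divisors of 111: 1, 3, 37, 111

Possible subgroup orders: {1, 3, 37, 111}


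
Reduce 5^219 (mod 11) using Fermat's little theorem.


Fermat's little theorem: if p is prime and gcd(a,p)=1, then a^(p-1) ≡ 1 (mod p)
p = 11 is prime, gcd(5,11) = 1
Reduce exponent: 219 mod 10 = 9
So 5^219 ≡ 5^9 (mod 11)
5^9 mod 11 = 9

5^219 ≡ 9 (mod 11)


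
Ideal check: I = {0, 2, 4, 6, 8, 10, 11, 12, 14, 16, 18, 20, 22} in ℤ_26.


Check ideal conditions for I = {0, 2, 4, 6, 8, 10, 11, 12, 14, 16, 18, 20, 22} in ℤ_26:
(1) I is an additive subgroup? No
(2) For r ∈ ℤ_26 and a ∈ I: r·a ∈ I? No  [counterexample: r=2, a=12, r·a mod 26 = 24 ∉ I]

No, I is not an ideal of ℤ_26


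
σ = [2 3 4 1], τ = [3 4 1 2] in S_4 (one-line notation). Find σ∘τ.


σ∘τ: apply τ first, then σ
1 →τ 3 →σ 4
2 →τ 4 →σ 1
3 →τ 1 →σ 2
4 →τ 2 →σ 3

σ∘τ = [4 1 2 3]


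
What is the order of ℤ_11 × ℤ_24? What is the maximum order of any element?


|ℤ_11 × ℤ_24| = 11 × 24 = 264
Max element order = lcm(11,24) = 264
Cyclic? Yes (gcd=1)

|ℤ_11×ℤ_24| = 264, max element order = 264


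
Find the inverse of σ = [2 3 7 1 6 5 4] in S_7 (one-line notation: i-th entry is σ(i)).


To find σ⁻¹, swap domain and range:
σ(1) = 2 → σ⁻¹(2) = 1
σ(2) = 3 → σ⁻¹(3) = 2
σ(3) = 7 → σ⁻¹(7) = 3
σ(4) = 1 → σ⁻¹(1) = 4
σ(5) = 6 → σ⁻¹(6) = 5
σ(6) = 5 → σ⁻¹(5) = 6
σ(7) = 4 → σ⁻¹(4) = 7

σ⁻¹ = [4 1 2 7 6 5 3]


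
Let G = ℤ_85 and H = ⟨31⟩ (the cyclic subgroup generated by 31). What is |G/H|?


|⟨31⟩| = n / gcd(31, 85) = 85 / 1 = 85
H is normal (ℤ_85 is abelian).
|G/H| = |G| / |H| = 85 / 85 = 1

|G/H| = 1


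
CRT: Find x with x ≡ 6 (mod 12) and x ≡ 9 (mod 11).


m₁ = 12, m₂ = 11, gcd = 1, so CRT applies. M = m₁·m₂ = 132
Let M₁ = M/m₁ = 11, M₂ = M/m₂ = 12
Find y₁ ≡ M₁⁻¹ (mod m₁): 11⁻¹ ≡ 11 (mod 12)
Find y₂ ≡ M₂⁻¹ (mod m₂): 12⁻¹ ≡ 1 (mod 11)
x = a₁·M₁·y₁ + a₂·M₂·y₂ = 6·11·11 + 9·12·1 = 834
Reduce mod 132: x ≡ 42
Check: 42 mod 12 = 6 ✓, 42 mod 11 = 9 ✓

x ≡ 42 (mod 132)


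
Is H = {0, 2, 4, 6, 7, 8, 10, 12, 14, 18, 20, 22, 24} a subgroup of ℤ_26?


Subgroup test for H = {0, 2, 4, 6, 7, 8, 10, 12, 14, 18, 20, 22, 24} in (ℤ_26, +):
(1) 0 ∈ H? Yes
(2) Closure: for all a,b ∈ H, (a+b) mod 26 ∈ H? No  [counterexample: 2 + 7 = 9 ∉ H]
(3) Inverses: for all a ∈ H, -a mod 26 ∈ H? No

No, H is not a subgroup of ℤ_26


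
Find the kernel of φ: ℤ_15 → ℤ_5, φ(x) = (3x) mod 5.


Kernel = preimage of identity
ker(φ) = {x ∈ ℤ_15 : 3x ≡ 0 (mod 5)}. Since 5 | 15, φ is well-defined. The kernel is the cyclic subgroup ⟨5⟩ of ℤ_15 (order 3), i.e. {0, 5, 10}

ker(φ) = {0, 5, 10}


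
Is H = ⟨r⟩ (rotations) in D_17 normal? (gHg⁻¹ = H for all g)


H = ⟨r⟩ (rotations) in D_17
The rotation subgroup ⟨r⟩ has index 2 in D_17, so it is normal

Yes, normal subgroup


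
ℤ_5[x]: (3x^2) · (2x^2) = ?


Expand and collect like terms; reduce coefficients mod 5:
x^0: 0·0 = 0 ≡ 0 (mod 5)
x^1: 0·0 + 0·0 = 0 ≡ 0 (mod 5)
x^2: 0·2 + 0·0 + 3·0 = 0 ≡ 0 (mod 5)
x^3: 0·2 + 3·0 = 0 ≡ 0 (mod 5)
x^4: 3·2 = 6 ≡ 1 (mod 5)
Result: x^4

f · g = x^4


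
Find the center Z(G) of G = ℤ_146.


Z(G) = {g ∈ G | gx = xg for all x ∈ G}
ℤ_146 is abelian, so Z(G) = G

Z(ℤ_146) = ℤ_146


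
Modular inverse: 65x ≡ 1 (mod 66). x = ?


Use the extended Euclidean algorithm to write 1 = 65·s + 66·t; then s mod 66 is the inverse.
Euclidean algorithm:
  65 = 0·66 + 65
  66 = 1·65 + 1
  65 = 65·1 + 0
gcd(65,66) = 1
Back-substitution gives: 65·(-1) + 66·(1) = 1
So 65⁻¹ ≡ -1 ≡ 65 (mod 66)
Check: 65 × 65 = 4225 ≡ 1 (mod 66) ✓

65⁻¹ ≡ 65 (mod 66)


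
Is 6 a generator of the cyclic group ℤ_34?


g generates ℤ_n iff gcd(g, n) = 1
gcd(6, 34) = 2
Since gcd = 2 ≠ 1, ⟨6⟩ has order 17 < 34, so 6 is not a generator.

No, 6 does not generate ℤ_34


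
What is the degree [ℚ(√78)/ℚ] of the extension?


√78 has minimal polynomial x² - 78 (irreducible over ℚ since 78 is squarefree)

[ℚ(√78)/ℚ] = 2


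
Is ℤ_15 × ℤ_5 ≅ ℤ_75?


Comparing ℤ_15 × ℤ_5 and ℤ_75:
gcd(15,5) = 5 ≠ 1. Max element order in ℤ_15×ℤ_5 is lcm(15,5) = 15 < 75, so it has no element of order 75

No, ℤ_15 × ℤ_5 ≇ ℤ_75


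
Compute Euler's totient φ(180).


Factor n: 180 = 2^2 × 3^2 × 5
φ(n) = n · ∏(1 - 1/p) over distinct primes p | n
φ(180) = 180 · (1 - 1/2) · (1 - 1/3) · (1 - 1/5) = 48

φ(180) = 48


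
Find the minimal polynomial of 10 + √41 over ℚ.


Let α = 10 + √41. Then α - 10 = √41, so (α - 10)² = 41, giving α² - 20α + 59 = 0. Degree 2 and α ∉ ℚ, so this is the minimal polynomial.

Minimal polynomial: x² - 20x + 59


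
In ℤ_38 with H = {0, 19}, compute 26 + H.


26 + H = {26 + h (mod 38) : h ∈ H}
26+0=26, 26+19=7
26 + H = {7, 26} = 7 + H

26 + H = {7, 26}


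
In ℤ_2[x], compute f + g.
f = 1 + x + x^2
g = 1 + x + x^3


Add coefficients mod 2:
x^0: 1 + 1 = 0 (mod 2)
x^1: 1 + 1 = 0 (mod 2)
x^2: 1 + 0 = 1 (mod 2)
x^3: 0 + 1 = 1 (mod 2)
Result: x^2 + x^3

f + g = x^2 + x^3


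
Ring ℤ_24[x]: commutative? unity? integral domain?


ℤ_24 has zero divisors (2·12 ≡ 0), and these lift to constant zero divisors in ℤ_24[x]; so not an integral domain
Commutative: Yes
Integral domain: No
Has unity: Yes

ℤ_24[x]: Commutative=Yes, Unity=Yes


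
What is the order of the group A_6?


|A_n| = n!/2 (even permutations)
|A_6| = 6!/2 = 720/2 = 360

|A_6| = 360


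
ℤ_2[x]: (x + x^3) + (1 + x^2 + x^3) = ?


Add coefficients mod 2:
x^0: 0 + 1 = 1 (mod 2)
x^1: 1 + 0 = 1 (mod 2)
x^2: 0 + 1 = 1 (mod 2)
x^3: 1 + 1 = 0 (mod 2)
Result: 1 + x + x^2

f + g = 1 + x + x^2


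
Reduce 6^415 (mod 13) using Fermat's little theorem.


Fermat's little theorem: if p is prime and gcd(a,p)=1, then a^(p-1) ≡ 1 (mod p)
p = 13 is prime, gcd(6,13) = 1
Reduce exponent: 415 mod 12 = 7
So 6^415 ≡ 6^7 (mod 13)
6^7 mod 13 = 7

6^415 ≡ 7 (mod 13)


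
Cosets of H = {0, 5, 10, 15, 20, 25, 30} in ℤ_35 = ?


H = {0, 5, 10, 15, 20, 25, 30}, |H| = 7
Number of cosets = |G|/|H| = 35/7 = 5
0 + H = {0, 5, 10, 15, 20, 25, 30}
1 + H = {1, 6, 11, 16, 21, 26, 31}
2 + H = {2, 7, 12, 17, 22, 27, 32}
3 + H = {3, 8, 13, 18, 23, 28, 33}
4 + H = {4, 9, 14, 19, 24, 29, 34}

Cosets: 0+H={0,5,10,15,20,25,30}; 1+H={1,6,11,16,21,26,31}; 2+H={2,7,12,17,22,27,32}; 3+H={3,8,13,18,23,28,33}; 4+H={4,9,14,19,24,29,34}


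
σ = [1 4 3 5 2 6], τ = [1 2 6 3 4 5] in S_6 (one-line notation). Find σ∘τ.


σ∘τ: apply τ first, then σ
1 →τ 1 →σ 1
2 →τ 2 →σ 4
3 →τ 6 →σ 6
4 →τ 3 →σ 3
5 →τ 4 →σ 5
6 →τ 5 →σ 2

σ∘τ = [1 4 6 3 5 2]


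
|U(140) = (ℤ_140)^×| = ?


U(n) is the group of units mod n; |U(n)| = φ(n)
|U(140)| = φ(140) = 48

|U(140) = (ℤ_140)^×| = 48


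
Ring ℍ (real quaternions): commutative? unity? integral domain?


quaternion multiplication is non-commutative (ij = k ≠ ji = -k); has unity 1; a division ring but not an integral domain since integral domains are commutative by convention
Commutative: No
Integral domain: No
Has unity: Yes

ℍ (real quaternions): Commutative=No, Unity=Yes


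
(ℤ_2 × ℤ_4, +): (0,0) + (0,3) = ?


Operation: componentwise addition mod (2, 4)
(0,0) + (0,3) = ((a₁+b₁) mod 2, (a₂+b₂) mod 4) with a = (0,0), b = (0,3)

(0,0) + (0,3) = (0,3)


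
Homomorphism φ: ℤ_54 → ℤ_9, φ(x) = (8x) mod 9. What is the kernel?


Kernel = preimage of identity
ker(φ) = {x ∈ ℤ_54 : 8x ≡ 0 (mod 9)}. Since 9 | 54, φ is well-defined. The kernel is the cyclic subgroup ⟨9⟩ of ℤ_54 (order 6), i.e. {0, 9, 18, 27, 36, 45}

ker(φ) = {0, 9, 18, 27, 36, 45}


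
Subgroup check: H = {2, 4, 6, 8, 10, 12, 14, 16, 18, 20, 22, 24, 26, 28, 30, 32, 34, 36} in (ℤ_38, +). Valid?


Subgroup test for H = {2, 4, 6, 8, 10, 12, 14, 16, 18, 20, 22, 24, 26, 28, 30, 32, 34, 36} in (ℤ_38, +):
(1) 0 ∈ H? No
(2) Closure: for all a,b ∈ H, (a+b) mod 38 ∈ H? No  [counterexample: 2 + 36 = 0 ∉ H]
(3) Inverses: for all a ∈ H, -a mod 38 ∈ H? Yes

No, H is not a subgroup of ℤ_38


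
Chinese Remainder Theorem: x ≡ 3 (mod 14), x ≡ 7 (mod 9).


m₁ = 14, m₂ = 9, gcd = 1, so CRT applies. M = m₁·m₂ = 126
Let M₁ = M/m₁ = 9, M₂ = M/m₂ = 14
Find y₁ ≡ M₁⁻¹ (mod m₁): 9⁻¹ ≡ 11 (mod 14)
Find y₂ ≡ M₂⁻¹ (mod m₂): 14⁻¹ ≡ 2 (mod 9)
x = a₁·M₁·y₁ + a₂·M₂·y₂ = 3·9·11 + 7·14·2 = 493
Reduce mod 126: x ≡ 115
Check: 115 mod 14 = 3 ✓, 115 mod 9 = 7 ✓

x ≡ 115 (mod 126)


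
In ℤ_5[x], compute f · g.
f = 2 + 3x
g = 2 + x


Expand and collect like terms; reduce coefficients mod 5:
x^0: 2·2 = 4 ≡ 4 (mod 5)
x^1: 2·1 + 3·2 = 8 ≡ 3 (mod 5)
x^2: 3·1 = 3 ≡ 3 (mod 5)
Result: 4 + 3x + 3x^2

f · g = 4 + 3x + 3x^2


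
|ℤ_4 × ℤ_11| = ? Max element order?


|ℤ_4 × ℤ_11| = 4 × 11 = 44
Max element order = lcm(4,11) = 44
Cyclic? Yes (gcd=1)

|ℤ_4×ℤ_11| = 44, max element order = 44


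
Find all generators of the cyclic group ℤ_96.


g generates ℤ_n iff gcd(g,n) = 1
Prime factors of 96: 2, 3
Generators are g ∈ {1,...,95} not divisible by any of these primes.
Generators: {1, 5, 7, 11, 13, 17, 19, 23, 25, 29, 31, 35, 37, 41, 43, 47, 49, 53, 55, 59, 61, 65, 67, 71, 73, 77, 79, 83, 85, 89, 91, 95}
Number of generators = φ(96) = 32

Generators of ℤ_96 = {1, 5, 7, 11, 13, 17, 19, 23, 25, 29, 31, 35, 37, 41, 43, 47, 49, 53, 55, 59, 61, 65, 67, 71, 73, 77, 79, 83, 85, 89, 91, 95}


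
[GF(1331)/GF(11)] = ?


GF(1331) = GF(11^3), so the extension degree is 3

[GF(1331)/GF(11)] = 3


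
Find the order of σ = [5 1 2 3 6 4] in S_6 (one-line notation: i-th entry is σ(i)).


Cycle decomposition: (1 5 6 4 3 2)
Cycle lengths: 6
Order = lcm(6) = 6

ord(σ) = 6


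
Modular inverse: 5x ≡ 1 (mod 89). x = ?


Use the extended Euclidean algorithm to write 1 = 5·s + 89·t; then s mod 89 is the inverse.
Euclidean algorithm:
  5 = 0·89 + 5
  89 = 17·5 + 4
  5 = 1·4 + 1
  4 = 4·1 + 0
gcd(5,89) = 1
Back-substitution gives: 5·(18) + 89·(-1) = 1
So 5⁻¹ ≡ 18 ≡ 18 (mod 89)
Check: 5 × 18 = 90 ≡ 1 (mod 89) ✓

5⁻¹ ≡ 18 (mod 89)


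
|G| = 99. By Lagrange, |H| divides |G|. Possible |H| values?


Lagrange's theorem: |H| divides |G|
|G| = 99
Divisors of 99: 1, 3, 9, 11, 33, 99

Possible subgroup orders: {1, 3, 9, 11, 33, 99}


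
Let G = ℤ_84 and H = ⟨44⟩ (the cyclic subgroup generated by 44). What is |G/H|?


|⟨44⟩| = n / gcd(44, 84) = 84 / 4 = 21
H is normal (ℤ_84 is abelian).
|G/H| = |G| / |H| = 84 / 21 = 4

|G/H| = 4


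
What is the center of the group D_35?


Z(G) = {g ∈ G | gx = xg for all x ∈ G}
For odd n, Z(D_n) = {e}: no nontrivial rotation commutes with all reflections

Z(D_35) = {e}


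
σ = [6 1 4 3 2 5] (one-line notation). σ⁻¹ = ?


To find σ⁻¹, swap domain and range:
σ(1) = 6 → σ⁻¹(6) = 1
σ(2) = 1 → σ⁻¹(1) = 2
σ(3) = 4 → σ⁻¹(4) = 3
σ(4) = 3 → σ⁻¹(3) = 4
σ(5) = 2 → σ⁻¹(2) = 5
σ(6) = 5 → σ⁻¹(5) = 6

σ⁻¹ = [2 5 4 3 6 1]


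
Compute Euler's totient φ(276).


Factor n: 276 = 2^2 × 3 × 23
φ(n) = n · ∏(1 - 1/p) over distinct primes p | n
φ(276) = 276 · (1 - 1/2) · (1 - 1/3) · (1 - 1/23) = 88

φ(276) = 88


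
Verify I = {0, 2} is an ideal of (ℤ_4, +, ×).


Check ideal conditions for I = {0, 2} in ℤ_4:
(1) I is an additive subgroup? Yes
(2) For r ∈ ℤ_4 and a ∈ I: r·a ∈ I? Yes

Yes, I is an ideal of ℤ_4


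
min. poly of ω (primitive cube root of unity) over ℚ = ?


ω satisfies x² + x + 1 = 0 (the cyclotomic polynomial Φ₃)

Minimal polynomial: x² + x + 1


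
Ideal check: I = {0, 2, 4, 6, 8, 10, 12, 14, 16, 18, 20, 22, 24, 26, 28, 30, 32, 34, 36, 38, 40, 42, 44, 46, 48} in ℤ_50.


Check ideal conditions for I = {0, 2, 4, 6, 8, 10, 12, 14, 16, 18, 20, 22, 24, 26, 28, 30, 32, 34, 36, 38, 40, 42, 44, 46, 48} in ℤ_50:
(1) I is an additive subgroup? Yes
(2) For r ∈ ℤ_50 and a ∈ I: r·a ∈ I? Yes

Yes, I is an ideal of ℤ_50


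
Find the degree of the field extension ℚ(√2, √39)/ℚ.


[ℚ(√2,√39):ℚ] = [ℚ(√2,√39):ℚ(√2)]·[ℚ(√2):ℚ] = 2·2 = 4

[ℚ(√2, √39)/ℚ] = 4


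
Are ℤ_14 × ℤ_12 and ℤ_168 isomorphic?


Comparing ℤ_14 × ℤ_12 and ℤ_168:
gcd(14,12) = 2 ≠ 1. Max element order in ℤ_14×ℤ_12 is lcm(14,12) = 84 < 168, so it has no element of order 168

No, ℤ_14 × ℤ_12 ≇ ℤ_168


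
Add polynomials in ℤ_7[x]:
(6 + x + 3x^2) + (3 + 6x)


Add coefficients mod 7:
x^0: 6 + 3 = 2 (mod 7)
x^1: 1 + 6 = 0 (mod 7)
x^2: 3 + 0 = 3 (mod 7)
Result: 2 + 3x^2

f + g = 2 + 3x^2


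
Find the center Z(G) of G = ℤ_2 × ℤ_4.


Z(G) = {g ∈ G | gx = xg for all x ∈ G}
Direct product of abelian groups is abelian, so Z(G) = G

Z(ℤ_2 × ℤ_4) = ℤ_2 × ℤ_4


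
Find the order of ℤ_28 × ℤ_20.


|A × B| = |A| · |B|
|ℤ_28 × ℤ_20| = 28 × 20 = 560

|ℤ_28 × ℤ_20| = 560


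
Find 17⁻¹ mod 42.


Use the extended Euclidean algorithm to write 1 = 17·s + 42·t; then s mod 42 is the inverse.
Euclidean algorithm:
  17 = 0·42 + 17
  42 = 2·17 + 8
  17 = 2·8 + 1
  8 = 8·1 + 0
gcd(17,42) = 1
Back-substitution gives: 17·(5) + 42·(-2) = 1
So 17⁻¹ ≡ 5 ≡ 5 (mod 42)
Check: 17 × 5 = 85 ≡ 1 (mod 42) ✓

17⁻¹ ≡ 5 (mod 42)


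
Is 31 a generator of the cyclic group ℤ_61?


g generates ℤ_n iff gcd(g, n) = 1
gcd(31, 61) = 1
Since gcd = 1, 31 is a generator.

Yes, 31 generates ℤ_61


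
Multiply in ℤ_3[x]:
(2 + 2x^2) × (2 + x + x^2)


Expand and collect like terms; reduce coefficients mod 3:
x^0: 2·2 = 4 ≡ 1 (mod 3)
x^1: 2·1 + 0·2 = 2 ≡ 2 (mod 3)
x^2: 2·1 + 0·1 + 2·2 = 6 ≡ 0 (mod 3)
x^3: 0·1 + 2·1 = 2 ≡ 2 (mod 3)
x^4: 2·1 = 2 ≡ 2 (mod 3)
Result: 1 + 2x + 2x^3 + 2x^4

f · g = 1 + 2x + 2x^3 + 2x^4


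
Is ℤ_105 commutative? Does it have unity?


ℤ_105 is a commutative ring with unity 1; 105 = 3×35 is composite, so 3·35 ≡ 0 gives zero divisors (not an integral domain)
Commutative: Yes
Integral domain: No
Has unity: Yes

ℤ_105: Commutative=Yes, Unity=Yes


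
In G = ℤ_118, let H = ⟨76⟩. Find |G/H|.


|⟨76⟩| = n / gcd(76, 118) = 118 / 2 = 59
H is normal (ℤ_118 is abelian).
|G/H| = |G| / |H| = 118 / 59 = 2

|G/H| = 2


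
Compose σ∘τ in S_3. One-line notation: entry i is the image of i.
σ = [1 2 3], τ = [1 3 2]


σ∘τ: apply τ first, then σ
1 →τ 1 →σ 1
2 →τ 3 →σ 3
3 →τ 2 →σ 2

σ∘τ = [1 3 2]


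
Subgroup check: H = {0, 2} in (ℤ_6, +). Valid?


Subgroup test for H = {0, 2} in (ℤ_6, +):
(1) 0 ∈ H? Yes
(2) Closure: for all a,b ∈ H, (a+b) mod 6 ∈ H? No  [counterexample: 2 + 2 = 4 ∉ H]
(3) Inverses: for all a ∈ H, -a mod 6 ∈ H? No

No, H is not a subgroup of ℤ_6


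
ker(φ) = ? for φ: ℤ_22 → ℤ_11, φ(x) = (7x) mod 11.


Kernel = preimage of identity
ker(φ) = {x ∈ ℤ_22 : 7x ≡ 0 (mod 11)}. Since 11 | 22, φ is well-defined. The kernel is the cyclic subgroup ⟨11⟩ of ℤ_22 (order 2), i.e. {0, 11}

ker(φ) = {0, 11}


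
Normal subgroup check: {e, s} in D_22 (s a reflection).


H = {e, s} in D_22 (s a reflection)
r·s·r⁻¹ = sr⁻² ≠ s for n ≥ 3, so {e, s} is not closed under conjugation

No, not a normal subgroup


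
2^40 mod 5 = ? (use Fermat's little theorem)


Fermat's little theorem: if p is prime and gcd(a,p)=1, then a^(p-1) ≡ 1 (mod p)
p = 5 is prime, gcd(2,5) = 1
Reduce exponent: 40 mod 4 = 0
So 2^40 ≡ 2^0 (mod 5)
2^0 = 1

2^40 ≡ 1 (mod 5)


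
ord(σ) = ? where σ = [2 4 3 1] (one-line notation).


Cycle decomposition: (1 2 4)
Cycle lengths: 3
Order = lcm(3) = 3

ord(σ) = 3


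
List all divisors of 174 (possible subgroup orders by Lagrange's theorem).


Lagrange's theorem: |H| divides |G|
|G| = 174
Divisors of 174: 1, 2, 3, 6, 29, 58, 87, 174

Possible subgroup orders: {1, 2, 3, 6, 29, 58, 87, 174}


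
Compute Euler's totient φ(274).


Factor n: 274 = 2 × 137
φ(n) = n · ∏(1 - 1/p) over distinct primes p | n
φ(274) = 274 · (1 - 1/2) · (1 - 1/137) = 136

φ(274) = 136


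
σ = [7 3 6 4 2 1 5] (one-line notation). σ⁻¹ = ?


To find σ⁻¹, swap domain and range:
σ(1) = 7 → σ⁻¹(7) = 1
σ(2) = 3 → σ⁻¹(3) = 2
σ(3) = 6 → σ⁻¹(6) = 3
σ(4) = 4 → σ⁻¹(4) = 4
σ(5) = 2 → σ⁻¹(2) = 5
σ(6) = 1 → σ⁻¹(1) = 6
σ(7) = 5 → σ⁻¹(5) = 7

σ⁻¹ = [6 5 2 4 7 3 1]


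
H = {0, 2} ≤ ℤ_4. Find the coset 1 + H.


1 + H = {1 + h (mod 4) : h ∈ H}
1+0=1, 1+2=3

1 + H = {1, 3}


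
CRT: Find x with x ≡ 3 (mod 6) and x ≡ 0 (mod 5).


m₁ = 6, m₂ = 5, gcd = 1, so CRT applies. M = m₁·m₂ = 30
Let M₁ = M/m₁ = 5, M₂ = M/m₂ = 6
Find y₁ ≡ M₁⁻¹ (mod m₁): 5⁻¹ ≡ 5 (mod 6)
Find y₂ ≡ M₂⁻¹ (mod m₂): 6⁻¹ ≡ 1 (mod 5)
x = a₁·M₁·y₁ + a₂·M₂·y₂ = 3·5·5 + 0·6·1 = 75
Reduce mod 30: x ≡ 15
Check: 15 mod 6 = 3 ✓, 15 mod 5 = 0 ✓

x ≡ 15 (mod 30)


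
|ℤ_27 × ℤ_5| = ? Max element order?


|ℤ_27 × ℤ_5| = 27 × 5 = 135
Max element order = lcm(27,5) = 135
Cyclic? Yes (gcd=1)

|ℤ_27×ℤ_5| = 135, max element order = 135


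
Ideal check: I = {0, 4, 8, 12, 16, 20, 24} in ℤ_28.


Check ideal conditions for I = {0, 4, 8, 12, 16, 20, 24} in ℤ_28:
(1) I is an additive subgroup? Yes
(2) For r ∈ ℤ_28 and a ∈ I: r·a ∈ I? Yes

Yes, I is an ideal of ℤ_28


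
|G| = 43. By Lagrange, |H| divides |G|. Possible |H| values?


Lagrange's theorem: |H| divides |G|
|G| = 43
Divisors of 43: 1, 43

Possible subgroup orders: {1, 43}


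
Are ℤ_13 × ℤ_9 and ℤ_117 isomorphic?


Comparing ℤ_13 × ℤ_9 and ℤ_117:
gcd(13,9) = 1, so ℤ_13 × ℤ_9 ≅ ℤ_117 (CRT)

Yes, ℤ_13 × ℤ_9 ≅ ℤ_117


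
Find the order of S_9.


|S_n| = n! (number of permutations of n symbols)
|S_9| = 9! = 362880

|S_9| = 362880


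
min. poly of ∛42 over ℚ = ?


∛42 satisfies x³ - 42 = 0, irreducible over ℚ (no rational root; 42 is not a perfect cube)

Minimal polynomial: x³ - 42


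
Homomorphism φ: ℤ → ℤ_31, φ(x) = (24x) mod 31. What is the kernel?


Kernel = preimage of identity
ker(φ) = {x ∈ ℤ : 24x ≡ 0 (mod 31)}. gcd(24,31) = 1, so 24x ≡ 0 (mod 31) ⟺ x ≡ 0 (mod 31/1 = 31). Hence ker(φ) = 31ℤ

ker(φ) = 31ℤ


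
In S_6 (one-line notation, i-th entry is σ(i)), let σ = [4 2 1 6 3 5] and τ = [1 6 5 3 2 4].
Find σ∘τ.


σ∘τ: apply τ first, then σ
1 →τ 1 →σ 4
2 →τ 6 →σ 5
3 →τ 5 →σ 3
4 →τ 3 →σ 1
5 →τ 2 →σ 2
6 →τ 4 →σ 6

σ∘τ = [4 5 3 1 2 6]


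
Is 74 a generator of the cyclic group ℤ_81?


g generates ℤ_n iff gcd(g, n) = 1
gcd(74, 81) = 1
Since gcd = 1, 74 is a generator.

Yes, 74 generates ℤ_81


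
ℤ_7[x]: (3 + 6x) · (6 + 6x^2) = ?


Expand and collect like terms; reduce coefficients mod 7:
x^0: 3·6 = 18 ≡ 4 (mod 7)
x^1: 3·0 + 6·6 = 36 ≡ 1 (mod 7)
x^2: 3·6 + 6·0 = 18 ≡ 4 (mod 7)
x^3: 6·6 = 36 ≡ 1 (mod 7)
Result: 4 + x + 4x^2 + x^3

f · g = 4 + x + 4x^2 + x^3


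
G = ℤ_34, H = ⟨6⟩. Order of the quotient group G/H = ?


|⟨6⟩| = n / gcd(6, 34) = 34 / 2 = 17
H is normal (ℤ_34 is abelian).
|G/H| = |G| / |H| = 34 / 17 = 2

|G/H| = 2


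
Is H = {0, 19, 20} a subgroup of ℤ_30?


Subgroup test for H = {0, 19, 20} in (ℤ_30, +):
(1) 0 ∈ H? Yes
(2) Closure: for all a,b ∈ H, (a+b) mod 30 ∈ H? No  [counterexample: 19 + 19 = 8 ∉ H]
(3) Inverses: for all a ∈ H, -a mod 30 ∈ H? No

No, H is not a subgroup of ℤ_30


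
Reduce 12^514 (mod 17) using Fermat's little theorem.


Fermat's little theorem: if p is prime and gcd(a,p)=1, then a^(p-1) ≡ 1 (mod p)
p = 17 is prime, gcd(12,17) = 1
Reduce exponent: 514 mod 16 = 2
So 12^514 ≡ 12^2 (mod 17)
12^2 mod 17 = 8

12^514 ≡ 8 (mod 17)


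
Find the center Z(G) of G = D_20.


Z(G) = {g ∈ G | gx = xg for all x ∈ G}
For even n, Z(D_n) = {e, r^(n/2)}: the 180° rotation r^10 commutes with every reflection and rotation

Z(D_20) = {e, r^10}


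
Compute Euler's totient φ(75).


Factor n: 75 = 3 × 5^2
φ(n) = n · ∏(1 - 1/p) over distinct primes p | n
φ(75) = 75 · (1 - 1/3) · (1 - 1/5) = 40

φ(75) = 40


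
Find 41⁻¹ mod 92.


Use the extended Euclidean algorithm to write 1 = 41·s + 92·t; then s mod 92 is the inverse.
Euclidean algorithm:
  41 = 0·92 + 41
  92 = 2·41 + 10
  41 = 4·10 + 1
  10 = 10·1 + 0
gcd(41,92) = 1
Back-substitution gives: 41·(9) + 92·(-4) = 1
So 41⁻¹ ≡ 9 ≡ 9 (mod 92)
Check: 41 × 9 = 369 ≡ 1 (mod 92) ✓

41⁻¹ ≡ 9 (mod 92)


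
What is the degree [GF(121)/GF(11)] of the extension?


GF(121) = GF(11^2), so the extension degree is 2

[GF(121)/GF(11)] = 2


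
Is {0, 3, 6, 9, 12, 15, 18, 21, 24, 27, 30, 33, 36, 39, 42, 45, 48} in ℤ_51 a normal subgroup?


H = {0, 3, 6, 9, 12, 15, 18, 21, 24, 27, 30, 33, 36, 39, 42, 45, 48} in ℤ_51
ℤ_51 is abelian; every subgroup of an abelian group is normal

Yes, normal subgroup


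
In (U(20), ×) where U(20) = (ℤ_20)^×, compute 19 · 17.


Operation: multiplication mod 20
19 · 17 = (a × b) mod 20 with a = 19, b = 17

19 · 17 = 3


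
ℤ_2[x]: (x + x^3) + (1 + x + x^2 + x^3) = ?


Add coefficients mod 2:
x^0: 0 + 1 = 1 (mod 2)
x^1: 1 + 1 = 0 (mod 2)
x^2: 0 + 1 = 1 (mod 2)
x^3: 1 + 1 = 0 (mod 2)
Result: 1 + x^2

f + g = 1 + x^2


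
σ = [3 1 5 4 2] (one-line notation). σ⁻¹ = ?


To find σ⁻¹, swap domain and range:
σ(1) = 3 → σ⁻¹(3) = 1
σ(2) = 1 → σ⁻¹(1) = 2
σ(3) = 5 → σ⁻¹(5) = 3
σ(4) = 4 → σ⁻¹(4) = 4
σ(5) = 2 → σ⁻¹(2) = 5

σ⁻¹ = [2 5 1 4 3]


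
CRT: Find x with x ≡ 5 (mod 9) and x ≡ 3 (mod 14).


m₁ = 9, m₂ = 14, gcd = 1, so CRT applies. M = m₁·m₂ = 126
Let M₁ = M/m₁ = 14, M₂ = M/m₂ = 9
Find y₁ ≡ M₁⁻¹ (mod m₁): 14⁻¹ ≡ 2 (mod 9)
Find y₂ ≡ M₂⁻¹ (mod m₂): 9⁻¹ ≡ 11 (mod 14)
x = a₁·M₁·y₁ + a₂·M₂·y₂ = 5·14·2 + 3·9·11 = 437
Reduce mod 126: x ≡ 59
Check: 59 mod 9 = 5 ✓, 59 mod 14 = 3 ✓

x ≡ 59 (mod 126)


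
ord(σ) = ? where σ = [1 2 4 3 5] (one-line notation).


Cycle decomposition: (3 4)
Cycle lengths: 2
Order = lcm(2) = 2

ord(σ) = 2


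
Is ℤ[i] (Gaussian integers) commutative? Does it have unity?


ℤ[i] is a commutative integral domain with unity 1 (in fact a Euclidean domain)
Commutative: Yes
Integral domain: Yes
Has unity: Yes

ℤ[i] (Gaussian integers): Commutative=Yes, Unity=Yes


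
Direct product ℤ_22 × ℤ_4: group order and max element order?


|ℤ_22 × ℤ_4| = 22 × 4 = 88
Max element order = lcm(22,4) = 44
Cyclic? No (gcd=2)

|ℤ_22×ℤ_4| = 88, max element order = 44


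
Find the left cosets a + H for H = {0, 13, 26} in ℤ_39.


H = {0, 13, 26}, |H| = 3
Number of cosets = |G|/|H| = 39/3 = 13
0 + H = {0, 13, 26}
1 + H = {1, 14, 27}
2 + H = {2, 15, 28}
3 + H = {3, 16, 29}
4 + H = {4, 17, 30}
5 + H = {5, 18, 31}
6 + H = {6, 19, 32}
7 + H = {7, 20, 33}
8 + H = {8, 21, 34}
9 + H = {9, 22, 35}
10 + H = {10, 23, 36}
11 + H = {11, 24, 37}
12 + H = {12, 25, 38}

Cosets: 0+H={0,13,26}; 1+H={1,14,27}; 2+H={2,15,28}; 3+H={3,16,29}; 4+H={4,17,30}; 5+H={5,18,31}; 6+H={6,19,32}; 7+H={7,20,33}; 8+H={8,21,34}; 9+H={9,22,35}; 10+H={10,23,36}; 11+H={11,24,37}; 12+H={12,25,38}


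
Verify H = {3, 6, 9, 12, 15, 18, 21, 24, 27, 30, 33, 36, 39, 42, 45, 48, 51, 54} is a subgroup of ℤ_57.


Subgroup test for H = {3, 6, 9, 12, 15, 18, 21, 24, 27, 30, 33, 36, 39, 42, 45, 48, 51, 54} in (ℤ_57, +):
(1) 0 ∈ H? No
(2) Closure: for all a,b ∈ H, (a+b) mod 57 ∈ H? No  [counterexample: 3 + 54 = 0 ∉ H]
(3) Inverses: for all a ∈ H, -a mod 57 ∈ H? Yes

No, H is not a subgroup of ℤ_57


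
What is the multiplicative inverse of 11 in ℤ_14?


Use the extended Euclidean algorithm to write 1 = 11·s + 14·t; then s mod 14 is the inverse.
Euclidean algorithm:
  11 = 0·14 + 11
  14 = 1·11 + 3
  11 = 3·3 + 2
  3 = 1·2 + 1
  2 = 2·1 + 0
gcd(11,14) = 1
Back-substitution gives: 11·(-5) + 14·(4) = 1
So 11⁻¹ ≡ -5 ≡ 9 (mod 14)
Check: 11 × 9 = 99 ≡ 1 (mod 14) ✓

11⁻¹ ≡ 9 (mod 14)


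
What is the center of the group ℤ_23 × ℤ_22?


Z(G) = {g ∈ G | gx = xg for all x ∈ G}
Direct product of abelian groups is abelian, so Z(G) = G

Z(ℤ_23 × ℤ_22) = ℤ_23 × ℤ_22


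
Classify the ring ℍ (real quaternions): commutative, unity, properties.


quaternion multiplication is non-commutative (ij = k ≠ ji = -k); has unity 1; a division ring but not an integral domain since integral domains are commutative by convention
Commutative: No
Integral domain: No
Has unity: Yes

ℍ (real quaternions): Commutative=No, Unity=Yes


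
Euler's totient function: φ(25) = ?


φ(n) = count of k ∈ {1,...,n} with gcd(k,n)=1
Coprimes to 25: {1, 2, 3, 4, 6, 7, 8, 9, 11, 12, 13, 14, 16, 17, 18, 19, 21, 22, 23, 24}
Count: 20

φ(25) = 20


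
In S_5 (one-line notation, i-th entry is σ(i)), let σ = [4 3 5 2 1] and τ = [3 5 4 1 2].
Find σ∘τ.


σ∘τ: apply τ first, then σ
1 →τ 3 →σ 5
2 →τ 5 →σ 1
3 →τ 4 →σ 2
4 →τ 1 →σ 4
5 →τ 2 →σ 3

σ∘τ = [5 1 2 4 3]


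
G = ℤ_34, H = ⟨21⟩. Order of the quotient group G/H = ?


|⟨21⟩| = n / gcd(21, 34) = 34 / 1 = 34
H is normal (ℤ_34 is abelian).
|G/H| = |G| / |H| = 34 / 34 = 1

|G/H| = 1


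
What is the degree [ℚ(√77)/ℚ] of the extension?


√77 has minimal polynomial x² - 77 (irreducible over ℚ since 77 is squarefree)

[ℚ(√77)/ℚ] = 2


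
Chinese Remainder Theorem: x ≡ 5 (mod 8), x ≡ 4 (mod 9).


m₁ = 8, m₂ = 9, gcd = 1, so CRT applies. M = m₁·m₂ = 72
Let M₁ = M/m₁ = 9, M₂ = M/m₂ = 8
Find y₁ ≡ M₁⁻¹ (mod m₁): 9⁻¹ ≡ 1 (mod 8)
Find y₂ ≡ M₂⁻¹ (mod m₂): 8⁻¹ ≡ 8 (mod 9)
x = a₁·M₁·y₁ + a₂·M₂·y₂ = 5·9·1 + 4·8·8 = 301
Reduce mod 72: x ≡ 13
Check: 13 mod 8 = 5 ✓, 13 mod 9 = 4 ✓

x ≡ 13 (mod 72)


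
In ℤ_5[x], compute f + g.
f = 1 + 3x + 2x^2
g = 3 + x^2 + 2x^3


Add coefficients mod 5:
x^0: 1 + 3 = 4 (mod 5)
x^1: 3 + 0 = 3 (mod 5)
x^2: 2 + 1 = 3 (mod 5)
x^3: 0 + 2 = 2 (mod 5)
Result: 4 + 3x + 3x^2 + 2x^3

f + g = 4 + 3x + 3x^2 + 2x^3


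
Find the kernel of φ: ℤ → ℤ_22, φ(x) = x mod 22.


Kernel = preimage of identity
ker(φ) = {x ∈ ℤ : x ≡ 0 (mod 22)} = 22ℤ = {0, ±22, ±44, ...}

ker(φ) = 22ℤ


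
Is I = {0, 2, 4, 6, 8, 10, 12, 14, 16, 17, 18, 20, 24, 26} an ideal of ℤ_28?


Check ideal conditions for I = {0, 2, 4, 6, 8, 10, 12, 14, 16, 17, 18, 20, 24, 26} in ℤ_28:
(1) I is an additive subgroup? No
(2) For r ∈ ℤ_28 and a ∈ I: r·a ∈ I? No  [counterexample: r=3, a=17, r·a mod 28 = 23 ∉ I]

No, I is not an ideal of ℤ_28


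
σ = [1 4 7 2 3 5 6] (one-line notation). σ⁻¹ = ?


To find σ⁻¹, swap domain and range:
σ(1) = 1 → σ⁻¹(1) = 1
σ(2) = 4 → σ⁻¹(4) = 2
σ(3) = 7 → σ⁻¹(7) = 3
σ(4) = 2 → σ⁻¹(2) = 4
σ(5) = 3 → σ⁻¹(3) = 5
σ(6) = 5 → σ⁻¹(5) = 6
σ(7) = 6 → σ⁻¹(6) = 7

σ⁻¹ = [1 4 5 2 6 7 3]


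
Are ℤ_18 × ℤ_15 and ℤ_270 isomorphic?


Comparing ℤ_18 × ℤ_15 and ℤ_270:
gcd(18,15) = 3 ≠ 1. Max element order in ℤ_18×ℤ_15 is lcm(18,15) = 90 < 270, so it has no element of order 270

No, ℤ_18 × ℤ_15 ≇ ℤ_270


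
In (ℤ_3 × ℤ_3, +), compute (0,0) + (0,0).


Operation: componentwise addition mod (3, 3)
(0,0) + (0,0) = ((a₁+b₁) mod 3, (a₂+b₂) mod 3) with a = (0,0), b = (0,0)

(0,0) + (0,0) = (0,0)


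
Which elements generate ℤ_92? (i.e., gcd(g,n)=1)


g generates ℤ_n iff gcd(g,n) = 1
Prime factors of 92: 2, 23
Generators are g ∈ {1,...,91} not divisible by any of these primes.
Generators: {1, 3, 5, 7, 9, 11, 13, 15, 17, 19, 21, 25, 27, 29, 31, 33, 35, 37, 39, 41, 43, 45, 47, 49, 51, 53, 55, 57, 59, 61, 63, 65, 67, 71, 73, 75, 77, 79, 81, 83, 85, 87, 89, 91}
Number of generators = φ(92) = 44

Generators of ℤ_92 = {1, 3, 5, 7, 9, 11, 13, 15, 17, 19, 21, 25, 27, 29, 31, 33, 35, 37, 39, 41, 43, 45, 47, 49, 51, 53, 55, 57, 59, 61, 63, 65, 67, 71, 73, 75, 77, 79, 81, 83, 85, 87, 89, 91}


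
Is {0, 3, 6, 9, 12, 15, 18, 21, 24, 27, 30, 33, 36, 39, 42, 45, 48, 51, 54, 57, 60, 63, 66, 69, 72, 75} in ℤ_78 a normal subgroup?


H = {0, 3, 6, 9, 12, 15, 18, 21, 24, 27, 30, 33, 36, 39, 42, 45, 48, 51, 54, 57, 60, 63, 66, 69, 72, 75} in ℤ_78
ℤ_78 is abelian; every subgroup of an abelian group is normal

Yes, normal subgroup


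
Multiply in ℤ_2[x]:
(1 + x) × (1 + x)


Expand and collect like terms; reduce coefficients mod 2:
x^0: 1·1 = 1 ≡ 1 (mod 2)
x^1: 1·1 + 1·1 = 2 ≡ 0 (mod 2)
x^2: 1·1 = 1 ≡ 1 (mod 2)
Result: 1 + x^2

f · g = 1 + x^2


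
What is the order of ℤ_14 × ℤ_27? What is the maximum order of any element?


|ℤ_14 × ℤ_27| = 14 × 27 = 378
Max element order = lcm(14,27) = 378
Cyclic? Yes (gcd=1)

|ℤ_14×ℤ_27| = 378, max element order = 378


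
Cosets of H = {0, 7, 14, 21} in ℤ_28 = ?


H = {0, 7, 14, 21}, |H| = 4
Number of cosets = |G|/|H| = 28/4 = 7
0 + H = {0, 7, 14, 21}
1 + H = {1, 8, 15, 22}
2 + H = {2, 9, 16, 23}
3 + H = {3, 10, 17, 24}
4 + H = {4, 11, 18, 25}
5 + H = {5, 12, 19, 26}
6 + H = {6, 13, 20, 27}

Cosets: 0+H={0,7,14,21}; 1+H={1,8,15,22}; 2+H={2,9,16,23}; 3+H={3,10,17,24}; 4+H={4,11,18,25}; 5+H={5,12,19,26}; 6+H={6,13,20,27}


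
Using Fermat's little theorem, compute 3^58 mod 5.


Fermat's little theorem: if p is prime and gcd(a,p)=1, then a^(p-1) ≡ 1 (mod p)
p = 5 is prime, gcd(3,5) = 1
Reduce exponent: 58 mod 4 = 2
So 3^58 ≡ 3^2 (mod 5)
3^2 mod 5 = 4

3^58 ≡ 4 (mod 5)


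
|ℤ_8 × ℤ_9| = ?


|A × B| = |A| · |B|
|ℤ_8 × ℤ_9| = 8 × 9 = 72

|ℤ_8 × ℤ_9| = 72


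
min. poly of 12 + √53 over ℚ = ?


Let α = 12 + √53. Then α - 12 = √53, so (α - 12)² = 53, giving α² - 24α + 91 = 0. Degree 2 and α ∉ ℚ, so this is the minimal polynomial.

Minimal polynomial: x² - 24x + 91


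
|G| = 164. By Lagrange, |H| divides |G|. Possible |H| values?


Lagrange's theorem: |H| divides |G|
|G| = 164
Divisors of 164: 1, 2, 4, 41, 82, 164

Possible subgroup orders: {1, 2, 4, 41, 82, 164}


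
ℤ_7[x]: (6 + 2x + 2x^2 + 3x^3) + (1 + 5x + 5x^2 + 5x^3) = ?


Add coefficients mod 7:
x^0: 6 + 1 = 0 (mod 7)
x^1: 2 + 5 = 0 (mod 7)
x^2: 2 + 5 = 0 (mod 7)
x^3: 3 + 5 = 1 (mod 7)
Result: x^3

f + g = x^3


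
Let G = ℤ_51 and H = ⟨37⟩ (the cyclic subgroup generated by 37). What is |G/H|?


|⟨37⟩| = n / gcd(37, 51) = 51 / 1 = 51
H is normal (ℤ_51 is abelian).
|G/H| = |G| / |H| = 51 / 51 = 1

|G/H| = 1


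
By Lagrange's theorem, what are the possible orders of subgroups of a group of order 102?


Lagrange's theorem: |H| divides |G|
|G| = 102
Divisors of 102: 1, 2, 3, 6, 17, 34, 51, 102

Possible subgroup orders: {1, 2, 3, 6, 17, 34, 51, 102}


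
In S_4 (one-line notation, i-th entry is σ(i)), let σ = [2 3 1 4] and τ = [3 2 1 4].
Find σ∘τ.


σ∘τ: apply τ first, then σ
1 →τ 3 →σ 1
2 →τ 2 →σ 3
3 →τ 1 →σ 2
4 →τ 4 →σ 4

σ∘τ = [1 3 2 4]


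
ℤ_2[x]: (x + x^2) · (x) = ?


Expand and collect like terms; reduce coefficients mod 2:
x^0: 0·0 = 0 ≡ 0 (mod 2)
x^1: 0·1 + 1·0 = 0 ≡ 0 (mod 2)
x^2: 1·1 + 1·0 = 1 ≡ 1 (mod 2)
x^3: 1·1 = 1 ≡ 1 (mod 2)
Result: x^2 + x^3

f · g = x^2 + x^3


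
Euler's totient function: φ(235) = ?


Factor n: 235 = 5 × 47
φ(n) = n · ∏(1 - 1/p) over distinct primes p | n
φ(235) = 235 · (1 - 1/5) · (1 - 1/47) = 184

φ(235) = 184


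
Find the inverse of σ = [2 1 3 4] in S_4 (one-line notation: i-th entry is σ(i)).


To find σ⁻¹, swap domain and range:
σ(1) = 2 → σ⁻¹(2) = 1
σ(2) = 1 → σ⁻¹(1) = 2
σ(3) = 3 → σ⁻¹(3) = 3
σ(4) = 4 → σ⁻¹(4) = 4

σ⁻¹ = [2 1 3 4]


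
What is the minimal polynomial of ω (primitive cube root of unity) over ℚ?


ω satisfies x² + x + 1 = 0 (the cyclotomic polynomial Φ₃)

Minimal polynomial: x² + x + 1


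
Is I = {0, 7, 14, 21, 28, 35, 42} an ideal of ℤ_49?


Check ideal conditions for I = {0, 7, 14, 21, 28, 35, 42} in ℤ_49:
(1) I is an additive subgroup? Yes
(2) For r ∈ ℤ_49 and a ∈ I: r·a ∈ I? Yes

Yes, I is an ideal of ℤ_49


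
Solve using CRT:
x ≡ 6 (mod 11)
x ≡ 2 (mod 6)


m₁ = 11, m₂ = 6, gcd = 1, so CRT applies. M = m₁·m₂ = 66
Let M₁ = M/m₁ = 6, M₂ = M/m₂ = 11
Find y₁ ≡ M₁⁻¹ (mod m₁): 6⁻¹ ≡ 2 (mod 11)
Find y₂ ≡ M₂⁻¹ (mod m₂): 11⁻¹ ≡ 5 (mod 6)
x = a₁·M₁·y₁ + a₂·M₂·y₂ = 6·6·2 + 2·11·5 = 182
Reduce mod 66: x ≡ 50
Check: 50 mod 11 = 6 ✓, 50 mod 6 = 2 ✓

x ≡ 50 (mod 66)


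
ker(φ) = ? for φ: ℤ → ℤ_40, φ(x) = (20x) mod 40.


Kernel = preimage of identity
ker(φ) = {x ∈ ℤ : 20x ≡ 0 (mod 40)}. gcd(20,40) = 20, so 20x ≡ 0 (mod 40) ⟺ x ≡ 0 (mod 40/20 = 2). Hence ker(φ) = 2ℤ

ker(φ) = 2ℤ


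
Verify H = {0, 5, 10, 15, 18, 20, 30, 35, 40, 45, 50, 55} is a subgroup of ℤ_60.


Subgroup test for H = {0, 5, 10, 15, 18, 20, 30, 35, 40, 45, 50, 55} in (ℤ_60, +):
(1) 0 ∈ H? Yes
(2) Closure: for all a,b ∈ H, (a+b) mod 60 ∈ H? No  [counterexample: 5 + 18 = 23 ∉ H]
(3) Inverses: for all a ∈ H, -a mod 60 ∈ H? No

No, H is not a subgroup of ℤ_60


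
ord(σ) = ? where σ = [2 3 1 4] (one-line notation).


Cycle decomposition: (1 2 3)
Cycle lengths: 3
Order = lcm(3) = 3

ord(σ) = 3


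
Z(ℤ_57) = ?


Z(G) = {g ∈ G | gx = xg for all x ∈ G}
ℤ_57 is abelian, so Z(G) = G

Z(ℤ_57) = ℤ_57


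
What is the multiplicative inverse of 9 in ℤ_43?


Use the extended Euclidean algorithm to write 1 = 9·s + 43·t; then s mod 43 is the inverse.
Euclidean algorithm:
  9 = 0·43 + 9
  43 = 4·9 + 7
  9 = 1·7 + 2
  7 = 3·2 + 1
  2 = 2·1 + 0
gcd(9,43) = 1
Back-substitution gives: 9·(-19) + 43·(4) = 1
So 9⁻¹ ≡ -19 ≡ 24 (mod 43)
Check: 9 × 24 = 216 ≡ 1 (mod 43) ✓

9⁻¹ ≡ 24 (mod 43)


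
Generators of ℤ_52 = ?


g generates ℤ_n iff gcd(g,n) = 1
Prime factors of 52: 2, 13
Generators are g ∈ {1,...,51} not divisible by any of these primes.
Generators: {1, 3, 5, 7, 9, 11, 15, 17, 19, 21, 23, 25, 27, 29, 31, 33, 35, 37, 41, 43, 45, 47, 49, 51}
Number of generators = φ(52) = 24

Generators of ℤ_52 = {1, 3, 5, 7, 9, 11, 15, 17, 19, 21, 23, 25, 27, 29, 31, 33, 35, 37, 41, 43, 45, 47, 49, 51}


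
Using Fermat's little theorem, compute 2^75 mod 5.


Fermat's little theorem: if p is prime and gcd(a,p)=1, then a^(p-1) ≡ 1 (mod p)
p = 5 is prime, gcd(2,5) = 1
Reduce exponent: 75 mod 4 = 3
So 2^75 ≡ 2^3 (mod 5)
2^3 mod 5 = 3

2^75 ≡ 3 (mod 5)


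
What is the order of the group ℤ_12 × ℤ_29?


|A × B| = |A| · |B|
|ℤ_12 × ℤ_29| = 12 × 29 = 348

|ℤ_12 × ℤ_29| = 348


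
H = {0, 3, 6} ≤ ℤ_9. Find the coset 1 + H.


1 + H = {1 + h (mod 9) : h ∈ H}
1+0=1, 1+3=4, 1+6=7

1 + H = {1, 4, 7}


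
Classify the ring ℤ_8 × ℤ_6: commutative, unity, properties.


Direct product ring; commutative with unity (1,1); but (1,0)·(0,1) = (0,0) gives zero divisors, so not an integral domain
Commutative: Yes
Integral domain: No
Has unity: Yes

ℤ_8 × ℤ_6: Commutative=Yes, Unity=Yes


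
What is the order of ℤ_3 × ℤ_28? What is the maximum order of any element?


|ℤ_3 × ℤ_28| = 3 × 28 = 84
Max element order = lcm(3,28) = 84
Cyclic? Yes (gcd=1)

|ℤ_3×ℤ_28| = 84, max element order = 84


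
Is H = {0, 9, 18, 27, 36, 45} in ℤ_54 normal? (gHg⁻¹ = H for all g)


H = {0, 9, 18, 27, 36, 45} in ℤ_54
ℤ_54 is abelian; every subgroup of an abelian group is normal

Yes, normal subgroup


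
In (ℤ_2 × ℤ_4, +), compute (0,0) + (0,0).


Operation: componentwise addition mod (2, 4)
(0,0) + (0,0) = ((a₁+b₁) mod 2, (a₂+b₂) mod 4) with a = (0,0), b = (0,0)

(0,0) + (0,0) = (0,0)


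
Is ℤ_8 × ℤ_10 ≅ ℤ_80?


Comparing ℤ_8 × ℤ_10 and ℤ_80:
gcd(8,10) = 2 ≠ 1. Max element order in ℤ_8×ℤ_10 is lcm(8,10) = 40 < 80, so it has no element of order 80

No, ℤ_8 × ℤ_10 ≇ ℤ_80


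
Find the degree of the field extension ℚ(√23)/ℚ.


√23 has minimal polynomial x² - 23 (irreducible over ℚ since 23 is squarefree)

[ℚ(√23)/ℚ] = 2


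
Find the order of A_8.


|A_n| = n!/2 (even permutations)
|A_8| = 8!/2 = 40320/2 = 20160

|A_8| = 20160


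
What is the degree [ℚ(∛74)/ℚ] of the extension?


∛74 has minimal polynomial x³ - 74 (irreducible over ℚ since 74 is not a perfect cube)

[ℚ(∛74)/ℚ] = 3


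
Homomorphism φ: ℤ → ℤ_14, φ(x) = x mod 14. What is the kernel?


Kernel = preimage of identity
ker(φ) = {x ∈ ℤ : x ≡ 0 (mod 14)} = 14ℤ = {0, ±14, ±28, ...}

ker(φ) = 14ℤ


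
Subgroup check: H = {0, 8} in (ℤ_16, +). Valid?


Subgroup test for H = {0, 8} in (ℤ_16, +):
(1) 0 ∈ H? Yes
(2) Closure: for all a,b ∈ H, (a+b) mod 16 ∈ H? Yes
(3) Inverses: for all a ∈ H, -a mod 16 ∈ H? Yes

Yes, H is a subgroup of ℤ_16


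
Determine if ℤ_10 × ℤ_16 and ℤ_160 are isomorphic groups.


Comparing ℤ_10 × ℤ_16 and ℤ_160:
gcd(10,16) = 2 ≠ 1. Max element order in ℤ_10×ℤ_16 is lcm(10,16) = 80 < 160, so it has no element of order 160

No, ℤ_10 × ℤ_16 ≇ ℤ_160


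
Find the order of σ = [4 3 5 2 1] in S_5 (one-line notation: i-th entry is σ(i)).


Cycle decomposition: (1 4 2 3 5)
Cycle lengths: 5
Order = lcm(5) = 5

ord(σ) = 5


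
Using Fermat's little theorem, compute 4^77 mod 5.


Fermat's little theorem: if p is prime and gcd(a,p)=1, then a^(p-1) ≡ 1 (mod p)
p = 5 is prime, gcd(4,5) = 1
Reduce exponent: 77 mod 4 = 1
So 4^77 ≡ 4^1 (mod 5)
4^1 mod 5 = 4

4^77 ≡ 4 (mod 5)


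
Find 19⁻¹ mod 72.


Use the extended Euclidean algorithm to write 1 = 19·s + 72·t; then s mod 72 is the inverse.
Euclidean algorithm:
  19 = 0·72 + 19
  72 = 3·19 + 15
  19 = 1·15 + 4
  15 = 3·4 + 3
  4 = 1·3 + 1
  3 = 3·1 + 0
gcd(19,72) = 1
Back-substitution gives: 19·(19) + 72·(-5) = 1
So 19⁻¹ ≡ 19 ≡ 19 (mod 72)
Check: 19 × 19 = 361 ≡ 1 (mod 72) ✓

19⁻¹ ≡ 19 (mod 72)


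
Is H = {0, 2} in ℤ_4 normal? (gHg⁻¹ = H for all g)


H = {0, 2} in ℤ_4
ℤ_4 is abelian; every subgroup of an abelian group is normal

Yes, normal subgroup


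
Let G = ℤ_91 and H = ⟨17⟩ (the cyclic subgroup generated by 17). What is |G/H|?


|⟨17⟩| = n / gcd(17, 91) = 91 / 1 = 91
H is normal (ℤ_91 is abelian).
|G/H| = |G| / |H| = 91 / 91 = 1

|G/H| = 1


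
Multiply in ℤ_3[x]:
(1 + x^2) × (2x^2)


Expand and collect like terms; reduce coefficients mod 3:
x^0: 1·0 = 0 ≡ 0 (mod 3)
x^1: 1·0 + 0·0 = 0 ≡ 0 (mod 3)
x^2: 1·2 + 0·0 + 1·0 = 2 ≡ 2 (mod 3)
x^3: 0·2 + 1·0 = 0 ≡ 0 (mod 3)
x^4: 1·2 = 2 ≡ 2 (mod 3)
Result: 2x^2 + 2x^4

f · g = 2x^2 + 2x^4


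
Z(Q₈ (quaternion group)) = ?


Z(G) = {g ∈ G | gx = xg for all x ∈ G}
In Q₈ = {±1, ±i, ±j, ±k}, only ±1 commute with every element

Z(Q₈ (quaternion group)) = {1, -1}


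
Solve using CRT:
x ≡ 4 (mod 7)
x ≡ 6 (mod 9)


m₁ = 7, m₂ = 9, gcd = 1, so CRT applies. M = m₁·m₂ = 63
Let M₁ = M/m₁ = 9, M₂ = M/m₂ = 7
Find y₁ ≡ M₁⁻¹ (mod m₁): 9⁻¹ ≡ 4 (mod 7)
Find y₂ ≡ M₂⁻¹ (mod m₂): 7⁻¹ ≡ 4 (mod 9)
x = a₁·M₁·y₁ + a₂·M₂·y₂ = 4·9·4 + 6·7·4 = 312
Reduce mod 63: x ≡ 60
Check: 60 mod 7 = 4 ✓, 60 mod 9 = 6 ✓

x ≡ 60 (mod 63)
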